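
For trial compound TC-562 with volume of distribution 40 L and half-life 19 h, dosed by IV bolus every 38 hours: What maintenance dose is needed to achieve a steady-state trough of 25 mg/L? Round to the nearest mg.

τ/t½ = 38/19 ≈ 2, so f = (1/2)^(38/19) ≈ 0.250000.
Cmin,ss = (D/Vd)·f/(1−f), so D = Cmin,ss·Vd·(1−f)/f.
D = 25 × 40 × (1−f)/f ≈ 25 × 40 × 3.00000 ≈ 3000.00 mg.

3000 mg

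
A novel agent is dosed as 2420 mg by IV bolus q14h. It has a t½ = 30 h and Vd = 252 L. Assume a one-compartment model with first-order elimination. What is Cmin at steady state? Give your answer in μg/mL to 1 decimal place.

25.1 μg/mL

k = ln2/t½ = ln2/30 ≈ 0.023105 h⁻¹; fraction remaining f = e^(−kτ) = e^(−0.023105×14) ≈ 0.7236.
Each bolus raises the concentration by D/Vd = 2420/252 ≈ 9.603 μg/mL.
Steady-state trough Cmin,ss = C₀·f/(1−f) ≈ 9.603 × 0.7236/0.2764 ≈ 25.140 μg/mL.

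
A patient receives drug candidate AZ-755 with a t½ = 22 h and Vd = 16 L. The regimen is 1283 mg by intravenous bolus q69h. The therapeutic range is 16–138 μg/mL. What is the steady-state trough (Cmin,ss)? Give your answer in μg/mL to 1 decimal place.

10.3 μg/mL

Over one 69-h interval, 69/22 ≈ 3.1364 half-lives elapse, leaving f ≈ 0.1137 of each dose.
At steady state, accumulation factor R = 1/(1 − e^(−kτ)) ≈ 1.1283.
Single-dose peak C₀ = D/Vd = 1283/16 ≈ 80.188 μg/mL.
Steady-state peak Cmax,ss = C₀·R ≈ 80.188 × 1.1283 ≈ 90.476 μg/mL.
Steady-state trough Cmin,ss = Cmax,ss·f ≈ 90.476 × 0.1137 ≈ 10.287 μg/mL.
Trough 10.3 μg/mL vs MEC 16 μg/mL: subtherapeutic.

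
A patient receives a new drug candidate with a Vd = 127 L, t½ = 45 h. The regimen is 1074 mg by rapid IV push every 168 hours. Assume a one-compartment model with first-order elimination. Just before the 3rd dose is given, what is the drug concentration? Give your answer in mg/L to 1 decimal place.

f = (1/2)^(τ/t½) = (1/2)^(168/45) ≈ 0.0752.
C₀ = D/Vd = 1074/127 ≈ 8.457 mg/L.
Before the 3rd dose, 2 doses have been given. Superposition: Cmin = C₀·(f + f²).
≈ 8.457 × (0.0752 + 0.0057) ≈ 8.457 × 0.0809 ≈ 0.684 mg/L.

0.7 mg/L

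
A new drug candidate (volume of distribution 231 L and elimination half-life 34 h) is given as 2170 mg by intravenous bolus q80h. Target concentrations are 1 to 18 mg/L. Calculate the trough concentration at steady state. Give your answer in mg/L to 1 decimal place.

k = ln2/t½ = ln2/34 ≈ 0.020387 h⁻¹; fraction remaining f = e^(−kτ) = e^(−0.020387×80) ≈ 0.1957.
At steady state, accumulation factor R = 1/(1 − e^(−kτ)) ≈ 1.2433.
Single-dose peak C₀ = D/Vd = 2170/231 ≈ 9.394 mg/L.
Cmax,ss = C₀/(1 − f) ≈ 9.394/0.8043 ≈ 11.680 mg/L.
Steady-state trough Cmin,ss = Cmax,ss·f ≈ 11.680 × 0.1957 ≈ 2.286 mg/L.
Trough 2.3 mg/L vs MEC 1 mg/L: adequate.

2.3 mg/L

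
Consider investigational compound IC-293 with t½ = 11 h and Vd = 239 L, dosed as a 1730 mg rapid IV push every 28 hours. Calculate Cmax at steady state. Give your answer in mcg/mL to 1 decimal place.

k = ln2/t½ = ln2/11 ≈ 0.063013 h⁻¹; fraction remaining f = e^(−kτ) = e^(−0.063013×28) ≈ 0.1713.
Accumulation ratio R = 1/(1 − f) ≈ 1/0.8287 ≈ 1.2067.
Each bolus raises the concentration by D/Vd = 1730/239 ≈ 7.238 mcg/mL.
Steady-state peak Cmax,ss = C₀·R ≈ 7.238 × 1.2067 ≈ 8.734 mcg/mL.

8.7 mcg/mL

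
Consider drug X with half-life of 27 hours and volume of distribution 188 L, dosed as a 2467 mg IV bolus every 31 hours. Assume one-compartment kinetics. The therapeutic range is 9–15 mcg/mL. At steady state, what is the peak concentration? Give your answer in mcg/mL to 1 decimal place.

23.9 mcg/mL

k = ln2/t½ = ln2/27 ≈ 0.025672 h⁻¹; fraction remaining f = e^(−kτ) = e^(−0.025672×31) ≈ 0.4512.
At steady state, accumulation factor R = 1/(1 − e^(−kτ)) ≈ 1.8222.
Each bolus raises the concentration by D/Vd = 2467/188 ≈ 13.122 mcg/mL.
Cmax,ss = C₀/(1 − f) ≈ 13.122/0.5488 ≈ 23.910 mcg/mL.
Peak 23.9 mcg/mL vs MTC 15 mcg/mL: exceeds toxic threshold.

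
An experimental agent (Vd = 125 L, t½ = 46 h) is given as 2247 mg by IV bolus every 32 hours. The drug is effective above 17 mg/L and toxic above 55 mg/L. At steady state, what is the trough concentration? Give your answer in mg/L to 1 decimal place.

29.0 mg/L

k = ln2/t½ = ln2/46 ≈ 0.015068 h⁻¹; fraction remaining f = e^(−kτ) = e^(−0.015068×32) ≈ 0.6174.
Each bolus raises the concentration by D/Vd = 2247/125 ≈ 17.976 mg/L.
Steady-state trough Cmin,ss = C₀·f/(1−f) ≈ 17.976 × 0.6174/0.3826 ≈ 29.008 mg/L.
Trough 29.0 mg/L vs MEC 17 mg/L: adequate.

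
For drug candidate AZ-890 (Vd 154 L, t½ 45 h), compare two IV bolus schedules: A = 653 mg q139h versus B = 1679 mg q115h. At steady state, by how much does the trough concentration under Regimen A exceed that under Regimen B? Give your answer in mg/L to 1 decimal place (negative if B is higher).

Regimen A: f = (1/2)^(139/45) ≈ 0.1175; Cmin,ss = (653/154)·f/(1−f) ≈ 0.565 mg/L.
Regimen B: f = (1/2)^(115/45) ≈ 0.1701; Cmin,ss = (1679/154)·f/(1−f) ≈ 2.235 mg/L.
Difference ≈ 0.565 − 2.235 ≈ -1.670 mg/L.

-1.7 mg/L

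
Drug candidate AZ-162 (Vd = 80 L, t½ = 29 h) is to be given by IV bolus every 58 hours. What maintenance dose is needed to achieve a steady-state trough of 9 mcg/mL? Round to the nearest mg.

τ/t½ = 58/29 ≈ 2, so f = (1/2)^(58/29) ≈ 0.250000.
Cmin,ss = (D/Vd)·f/(1−f), so D = Cmin,ss·Vd·(1−f)/f.
D = 9 × 80 × (1−f)/f ≈ 9 × 80 × 3.00000 ≈ 2160.00 mg.

2160 mg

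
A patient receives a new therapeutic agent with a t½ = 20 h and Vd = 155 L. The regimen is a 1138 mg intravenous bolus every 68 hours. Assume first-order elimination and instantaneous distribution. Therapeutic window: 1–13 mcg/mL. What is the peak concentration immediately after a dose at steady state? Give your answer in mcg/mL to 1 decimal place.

8.1 mcg/mL

Over one 68-h interval, 68/20 ≈ 3.4 half-lives elapse, leaving f ≈ 0.0947 of each dose.
Accumulation ratio R = 1/(1 − f) ≈ 1/0.9053 ≈ 1.1046.
Single-dose peak C₀ = D/Vd = 1138/155 ≈ 7.342 mcg/mL.
Steady-state peak Cmax,ss = C₀·R ≈ 7.342 × 1.1046 ≈ 8.110 mcg/mL.
Peak 8.1 mcg/mL vs MTC 13 mcg/mL: below toxic threshold.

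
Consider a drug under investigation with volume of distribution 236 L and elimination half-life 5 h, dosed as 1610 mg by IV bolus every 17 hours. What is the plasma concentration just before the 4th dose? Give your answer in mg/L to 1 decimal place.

0.7 mg/L

f = (1/2)^(τ/t½) = (1/2)^(17/5) ≈ 0.0947.
C₀ = D/Vd = 1610/236 ≈ 6.822 mg/L.
Before the 4th dose, 3 doses have been given. Superposition: Cmin = C₀·(f + f² + … + f^3).
≈ 6.822 × (0.0947 + 0.0090 + 0.0008) ≈ 6.822 × 0.1045 ≈ 0.713 mg/L.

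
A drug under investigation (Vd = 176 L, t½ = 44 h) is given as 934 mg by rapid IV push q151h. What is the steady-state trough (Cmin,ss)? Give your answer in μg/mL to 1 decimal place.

τ/t½ = 151/44 ≈ 3.4318, so fraction remaining f = (1/2)^(151/44) ≈ 0.0927.
Accumulation ratio R = 1/(1 − f) ≈ 1/0.9073 ≈ 1.1022.
Single-dose peak C₀ = D/Vd = 934/176 ≈ 5.307 μg/mL.
Steady-state peak Cmax,ss = C₀·R ≈ 5.307 × 1.1022 ≈ 5.849 μg/mL.
One interval later, Cmin,ss = Cmax,ss·e^(−kτ) ≈ 5.849 × 0.0927 ≈ 0.542 μg/mL.

0.5 μg/mL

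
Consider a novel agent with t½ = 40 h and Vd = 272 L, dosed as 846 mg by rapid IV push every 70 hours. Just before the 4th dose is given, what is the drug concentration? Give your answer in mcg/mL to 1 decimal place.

f = (1/2)^(τ/t½) = (1/2)^(70/40) ≈ 0.2973.
C₀ = D/Vd = 846/272 ≈ 3.110 mcg/mL.
Before the 4th dose, 3 doses have been given. Superposition: Cmin = C₀·(f + f² + … + f^3).
≈ 3.110 × (0.2973 + 0.0884 + 0.0263) ≈ 3.110 × 0.4120 ≈ 1.281 mcg/mL.

1.3 mcg/mL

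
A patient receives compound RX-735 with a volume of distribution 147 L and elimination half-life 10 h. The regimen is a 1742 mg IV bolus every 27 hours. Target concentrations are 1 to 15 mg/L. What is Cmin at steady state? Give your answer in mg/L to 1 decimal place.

Over one 27-h interval, 27/10 ≈ 2.7 half-lives elapse, leaving f ≈ 0.1539 of each dose.
Single-dose peak C₀ = D/Vd = 1742/147 ≈ 11.850 mg/L.
Steady-state trough Cmin,ss = C₀·f/(1−f) ≈ 11.850 × 0.1539/0.8461 ≈ 2.155 mg/L.
Trough 2.2 mg/L vs MEC 1 mg/L: adequate.

2.2 mg/L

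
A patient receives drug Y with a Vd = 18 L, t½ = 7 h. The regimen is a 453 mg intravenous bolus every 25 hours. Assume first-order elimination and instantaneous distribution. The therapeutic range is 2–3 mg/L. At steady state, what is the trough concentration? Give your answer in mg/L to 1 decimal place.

2.3 mg/L

Over one 25-h interval, 25/7 ≈ 3.5714 half-lives elapse, leaving f ≈ 0.0841 of each dose.
Each bolus raises the concentration by D/Vd = 453/18 ≈ 25.167 mg/L.
Steady-state trough Cmin,ss = C₀·f/(1−f) ≈ 25.167 × 0.0841/0.9159 ≈ 2.311 mg/L.
Trough 2.3 mg/L vs MEC 2 mg/L: adequate.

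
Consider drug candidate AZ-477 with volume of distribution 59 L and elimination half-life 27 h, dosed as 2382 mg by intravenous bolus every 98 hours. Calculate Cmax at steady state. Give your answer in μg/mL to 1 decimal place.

Over one 98-h interval, 98/27 ≈ 3.6296 half-lives elapse, leaving f ≈ 0.0808 of each dose.
Accumulation ratio R = 1/(1 − f) ≈ 1/0.9192 ≈ 1.0879.
Each bolus raises the concentration by D/Vd = 2382/59 ≈ 40.373 μg/mL.
Steady-state peak Cmax,ss = C₀·R ≈ 40.373 × 1.0879 ≈ 43.922 μg/mL.

43.9 μg/mL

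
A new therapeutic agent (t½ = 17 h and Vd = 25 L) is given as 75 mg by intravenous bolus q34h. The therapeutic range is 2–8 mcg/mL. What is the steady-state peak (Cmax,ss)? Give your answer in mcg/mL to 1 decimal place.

4.0 mcg/mL

The dosing interval is 2 half-lives, so f = 2^(−2) = 0.25.
Accumulation ratio R = 1/(1 − f) = 1/0.75 = 4/3.
Single-dose peak C₀ = D/Vd = 75/25 = 3 mcg/mL.
Steady-state peak Cmax,ss = C₀·R = 3 × 4/3 ≈ 4.000 mcg/mL.
Peak 4.0 mcg/mL vs MTC 8 mcg/mL: below toxic threshold.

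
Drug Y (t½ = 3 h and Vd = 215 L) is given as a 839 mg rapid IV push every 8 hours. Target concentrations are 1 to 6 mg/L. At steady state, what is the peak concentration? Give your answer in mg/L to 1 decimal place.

4.6 mg/L

Over one 8-h interval, 8/3 ≈ 2.6667 half-lives elapse, leaving f ≈ 0.1575 of each dose.
Accumulation ratio R = 1/(1 − f) ≈ 1/0.8425 ≈ 1.1869.
Each bolus raises the concentration by D/Vd = 839/215 ≈ 3.902 mg/L.
Steady-state peak Cmax,ss = C₀·R ≈ 3.902 × 1.1869 ≈ 4.631 mg/L.
Peak 4.6 mg/L vs MTC 6 mg/L: below toxic threshold.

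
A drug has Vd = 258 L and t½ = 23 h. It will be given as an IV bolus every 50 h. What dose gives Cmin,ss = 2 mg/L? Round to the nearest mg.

τ/t½ = 50/23 ≈ 2.1739, so f = (1/2)^(50/23) ≈ 0.221609.
Cmin,ss = (D/Vd)·f/(1−f), so D = Cmin,ss·Vd·(1−f)/f.
D = 2 × 258 × (1−f)/f ≈ 2 × 258 × 3.51245 ≈ 1812.42 mg.

1812 mg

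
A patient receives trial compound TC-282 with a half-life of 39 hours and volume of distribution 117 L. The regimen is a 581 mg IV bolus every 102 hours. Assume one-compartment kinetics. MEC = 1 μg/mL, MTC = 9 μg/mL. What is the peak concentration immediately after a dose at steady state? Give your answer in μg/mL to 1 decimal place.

5.9 μg/mL

k = ln2/t½ = ln2/39 ≈ 0.017773 h⁻¹; fraction remaining f = e^(−kτ) = e^(−0.017773×102) ≈ 0.1632.
At steady state, accumulation factor R = 1/(1 − e^(−kτ)) ≈ 1.1950.
Single-dose peak C₀ = D/Vd = 581/117 ≈ 4.966 μg/mL.
Cmax,ss = C₀/(1 − f) ≈ 4.966/0.8368 ≈ 5.935 μg/mL.
Peak 5.9 μg/mL vs MTC 9 μg/mL: below toxic threshold.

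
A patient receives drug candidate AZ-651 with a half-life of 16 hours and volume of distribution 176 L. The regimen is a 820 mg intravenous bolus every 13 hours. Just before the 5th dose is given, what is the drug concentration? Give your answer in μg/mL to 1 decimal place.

f = (1/2)^(τ/t½) = (1/2)^(13/16) ≈ 0.5694.
C₀ = D/Vd = 820/176 ≈ 4.659 μg/mL.
Before the 5th dose, 4 doses have been given. Superposition: Cmin = C₀·(f + f² + … + f^4).
≈ 4.659 × (0.5694 + 0.3242 + 0.1846 + 0.1051) ≈ 4.659 × 1.1833 ≈ 5.513 μg/mL.

5.5 μg/mL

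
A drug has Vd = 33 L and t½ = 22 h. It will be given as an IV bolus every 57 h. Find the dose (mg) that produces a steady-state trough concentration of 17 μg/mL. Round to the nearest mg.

τ/t½ = 57/22 ≈ 2.5909, so f = (1/2)^(57/22) ≈ 0.165981.
Cmin,ss = (D/Vd)·f/(1−f), so D = Cmin,ss·Vd·(1−f)/f.
D = 17 × 33 × (1−f)/f ≈ 17 × 33 × 5.02479 ≈ 2818.91 mg.

2819 mg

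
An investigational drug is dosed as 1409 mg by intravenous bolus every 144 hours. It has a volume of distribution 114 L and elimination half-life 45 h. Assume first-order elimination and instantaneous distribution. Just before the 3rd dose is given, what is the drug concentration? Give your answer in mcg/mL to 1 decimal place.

1.5 mcg/mL

f = (1/2)^(τ/t½) = (1/2)^(144/45) ≈ 0.1088.
C₀ = D/Vd = 1409/114 ≈ 12.360 mcg/mL.
Before the 3rd dose, 2 doses have been given. Superposition: Cmin = C₀·(f + f²).
≈ 12.360 × (0.1088 + 0.0118) ≈ 12.360 × 0.1206 ≈ 1.491 mcg/mL.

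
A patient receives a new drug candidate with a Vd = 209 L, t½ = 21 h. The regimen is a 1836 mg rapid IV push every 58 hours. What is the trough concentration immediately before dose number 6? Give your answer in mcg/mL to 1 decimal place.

f = (1/2)^(τ/t½) = (1/2)^(58/21) ≈ 0.1474.
C₀ = D/Vd = 1836/209 ≈ 8.785 mcg/mL.
Before the 6th dose, 5 doses have been given. Superposition: Cmin = C₀·(f + f² + … + f^5).
≈ 8.785 × (0.1474 + 0.0217 + 0.0032 + 0.0005 + 0.0001) ≈ 8.785 × 0.1729 ≈ 1.519 mcg/mL.

1.5 mcg/mL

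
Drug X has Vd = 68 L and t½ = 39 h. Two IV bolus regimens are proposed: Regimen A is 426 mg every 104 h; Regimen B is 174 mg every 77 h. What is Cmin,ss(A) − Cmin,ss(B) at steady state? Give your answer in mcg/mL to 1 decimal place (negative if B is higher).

Regimen A: f = (1/2)^(104/39) ≈ 0.1575; Cmin,ss = (426/68)·f/(1−f) ≈ 1.171 mcg/mL.
Regimen B: f = (1/2)^(77/39) ≈ 0.2545; Cmin,ss = (174/68)·f/(1−f) ≈ 0.874 mcg/mL.
Difference ≈ 1.171 − 0.874 ≈ 0.297 mcg/mL.

0.3 mcg/mL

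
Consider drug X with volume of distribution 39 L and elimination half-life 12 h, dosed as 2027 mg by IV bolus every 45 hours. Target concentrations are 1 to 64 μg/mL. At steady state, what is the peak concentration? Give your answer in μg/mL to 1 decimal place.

56.1 μg/mL

k = ln2/t½ = ln2/12 ≈ 0.057762 h⁻¹; fraction remaining f = e^(−kτ) = e^(−0.057762×45) ≈ 0.0743.
Accumulation ratio R = 1/(1 − f) ≈ 1/0.9257 ≈ 1.0803.
Single-dose peak C₀ = D/Vd = 2027/39 ≈ 51.974 μg/mL.
Cmax,ss = C₀/(1 − f) ≈ 51.974/0.9257 ≈ 56.146 μg/mL.
Peak 56.1 μg/mL vs MTC 64 μg/mL: below toxic threshold.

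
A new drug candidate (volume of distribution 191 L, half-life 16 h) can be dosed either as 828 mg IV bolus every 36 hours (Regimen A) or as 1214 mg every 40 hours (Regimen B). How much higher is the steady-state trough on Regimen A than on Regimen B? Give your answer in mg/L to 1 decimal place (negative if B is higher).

-0.2 mg/L

Regimen A: f = (1/2)^(36/16) ≈ 0.2102; Cmin,ss = (828/191)·f/(1−f) ≈ 1.154 mg/L.
Regimen B: f = (1/2)^(40/16) ≈ 0.1768; Cmin,ss = (1214/191)·f/(1−f) ≈ 1.365 mg/L.
Difference ≈ 1.154 − 1.365 ≈ -0.211 mg/L.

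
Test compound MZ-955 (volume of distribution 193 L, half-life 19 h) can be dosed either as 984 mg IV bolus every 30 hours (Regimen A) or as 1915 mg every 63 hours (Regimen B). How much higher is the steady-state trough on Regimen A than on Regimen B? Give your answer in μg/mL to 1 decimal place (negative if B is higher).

1.5 μg/mL

Regimen A: f = (1/2)^(30/19) ≈ 0.3347; Cmin,ss = (984/193)·f/(1−f) ≈ 2.565 μg/mL.
Regimen B: f = (1/2)^(63/19) ≈ 0.1004; Cmin,ss = (1915/193)·f/(1−f) ≈ 1.107 μg/mL.
Difference ≈ 2.565 − 1.107 ≈ 1.458 μg/mL.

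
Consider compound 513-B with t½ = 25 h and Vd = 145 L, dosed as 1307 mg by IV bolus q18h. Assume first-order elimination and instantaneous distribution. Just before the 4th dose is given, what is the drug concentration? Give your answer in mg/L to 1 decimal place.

10.8 mg/L

f = (1/2)^(τ/t½) = (1/2)^(18/25) ≈ 0.6071.
C₀ = D/Vd = 1307/145 ≈ 9.014 mg/L.
Before the 4th dose, 3 doses have been given. Superposition: Cmin = C₀·(f + f² + … + f^3).
≈ 9.014 × (0.6071 + 0.3686 + 0.2238) ≈ 9.014 × 1.1995 ≈ 10.812 mg/L.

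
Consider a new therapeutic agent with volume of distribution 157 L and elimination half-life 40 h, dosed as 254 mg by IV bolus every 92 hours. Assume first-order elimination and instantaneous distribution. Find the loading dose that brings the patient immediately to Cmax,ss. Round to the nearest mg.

f = (1/2)^(92/40) ≈ 0.203063; accumulation ratio R = 1/(1−f) ≈ 1.25480.
Loading dose to hit Cmax,ss on first dose: D_load = D_maint·R ≈ 254 × 1.25480 ≈ 318.72 mg.

319 mg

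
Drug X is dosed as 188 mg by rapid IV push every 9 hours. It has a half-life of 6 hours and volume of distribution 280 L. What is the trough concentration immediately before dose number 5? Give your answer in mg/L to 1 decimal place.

f = (1/2)^(τ/t½) = (1/2)^(9/6) ≈ 0.3536.
C₀ = D/Vd = 188/280 ≈ 0.671 mg/L.
Before the 5th dose, 4 doses have been given. Superposition: Cmin = C₀·(f + f² + … + f^4).
≈ 0.671 × (0.3536 + 0.1250 + 0.0442 + 0.0156) ≈ 0.671 × 0.5384 ≈ 0.361 mg/L.

0.4 mg/L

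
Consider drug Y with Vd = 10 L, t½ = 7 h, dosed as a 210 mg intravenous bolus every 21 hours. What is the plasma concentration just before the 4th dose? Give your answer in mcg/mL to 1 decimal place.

3.0 mcg/mL

f = (1/2)^(τ/t½) = (1/2)^(21/7) ≈ 0.1250.
C₀ = D/Vd = 210/10 ≈ 21.000 mcg/mL.
Before the 4th dose, 3 doses have been given. Superposition: Cmin = C₀·(f + f² + … + f^3).
≈ 21.000 × (0.1250 + 0.0156 + 0.0020) ≈ 21.000 × 0.1426 ≈ 2.995 mcg/mL.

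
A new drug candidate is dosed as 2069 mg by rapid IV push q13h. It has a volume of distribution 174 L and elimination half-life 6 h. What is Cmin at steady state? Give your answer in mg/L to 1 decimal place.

k = ln2/t½ = ln2/6 ≈ 0.115525 h⁻¹; fraction remaining f = e^(−kτ) = e^(−0.115525×13) ≈ 0.2227.
Each bolus raises the concentration by D/Vd = 2069/174 ≈ 11.891 mg/L.
Steady-state trough Cmin,ss = C₀·f/(1−f) ≈ 11.891 × 0.2227/0.7773 ≈ 3.407 mg/L.

3.4 mg/L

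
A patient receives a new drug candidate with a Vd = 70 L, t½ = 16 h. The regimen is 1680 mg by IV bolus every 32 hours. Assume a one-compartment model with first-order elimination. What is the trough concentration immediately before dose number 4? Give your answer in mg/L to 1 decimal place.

7.9 mg/L

f = (1/2)^(τ/t½) = (1/2)^(32/16) ≈ 0.2500.
C₀ = D/Vd = 1680/70 ≈ 24.000 mg/L.
Before the 4th dose, 3 doses have been given. Superposition: Cmin = C₀·(f + f² + … + f^3).
≈ 24.000 × (0.2500 + 0.0625 + 0.0156) ≈ 24.000 × 0.3281 ≈ 7.874 mg/L.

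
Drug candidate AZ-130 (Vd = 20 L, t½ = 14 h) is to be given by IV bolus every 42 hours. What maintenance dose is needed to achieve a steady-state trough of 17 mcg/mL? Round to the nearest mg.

τ/t½ = 42/14 ≈ 3, so f = (1/2)^(42/14) ≈ 0.125000.
Cmin,ss = (D/Vd)·f/(1−f), so D = Cmin,ss·Vd·(1−f)/f.
D = 17 × 20 × (1−f)/f ≈ 17 × 20 × 7.00000 ≈ 2380.00 mg.

2380 mg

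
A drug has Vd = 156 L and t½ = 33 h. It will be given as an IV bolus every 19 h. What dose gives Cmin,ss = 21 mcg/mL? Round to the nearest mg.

τ/t½ = 19/33 ≈ 0.57576, so f = (1/2)^(19/33) ≈ 0.670934.
Cmin,ss = (D/Vd)·f/(1−f), so D = Cmin,ss·Vd·(1−f)/f.
D = 21 × 156 × (1−f)/f ≈ 21 × 156 × 0.49046 ≈ 1606.75 mg.

1607 mg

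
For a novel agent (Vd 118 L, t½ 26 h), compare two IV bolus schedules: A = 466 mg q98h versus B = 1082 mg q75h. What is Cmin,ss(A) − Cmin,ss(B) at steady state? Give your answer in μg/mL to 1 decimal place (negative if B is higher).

Regimen A: f = (1/2)^(98/26) ≈ 0.0733; Cmin,ss = (466/118)·f/(1−f) ≈ 0.312 μg/mL.
Regimen B: f = (1/2)^(75/26) ≈ 0.1354; Cmin,ss = (1082/118)·f/(1−f) ≈ 1.436 μg/mL.
Difference ≈ 0.312 − 1.436 ≈ -1.124 μg/mL.

-1.1 μg/mL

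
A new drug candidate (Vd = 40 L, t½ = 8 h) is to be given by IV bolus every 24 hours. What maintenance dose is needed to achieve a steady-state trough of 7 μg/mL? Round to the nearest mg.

1960 mg

τ/t½ = 24/8 ≈ 3, so f = (1/2)^(24/8) ≈ 0.125000.
Cmin,ss = (D/Vd)·f/(1−f), so D = Cmin,ss·Vd·(1−f)/f.
D = 7 × 40 × (1−f)/f ≈ 7 × 40 × 7.00000 ≈ 1960.00 mg.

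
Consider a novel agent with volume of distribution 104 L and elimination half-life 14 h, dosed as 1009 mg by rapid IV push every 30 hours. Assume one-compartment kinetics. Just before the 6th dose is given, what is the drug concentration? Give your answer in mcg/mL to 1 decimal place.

f = (1/2)^(τ/t½) = (1/2)^(30/14) ≈ 0.2264.
C₀ = D/Vd = 1009/104 ≈ 9.702 mcg/mL.
Before the 6th dose, 5 doses have been given. Superposition: Cmin = C₀·(f + f² + … + f^5).
≈ 9.702 × (0.2264 + 0.0513 + 0.0116 + 0.0026 + 0.0006) ≈ 9.702 × 0.2925 ≈ 2.838 mcg/mL.

2.8 mcg/mL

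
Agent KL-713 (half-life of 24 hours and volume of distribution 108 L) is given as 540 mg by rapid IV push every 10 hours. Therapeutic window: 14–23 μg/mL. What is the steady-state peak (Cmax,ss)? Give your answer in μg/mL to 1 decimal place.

19.9 μg/mL

Over one 10-h interval, 10/24 ≈ 0.41667 half-lives elapse, leaving f ≈ 0.7492 of each dose.
At steady state, accumulation factor R = 1/(1 − e^(−kτ)) ≈ 3.9872.
Single-dose peak C₀ = D/Vd = 540/108 ≈ 5.000 μg/mL.
Steady-state peak Cmax,ss = C₀·R ≈ 5.000 × 3.9872 ≈ 19.936 μg/mL.
Peak 19.9 μg/mL vs MTC 23 μg/mL: below toxic threshold.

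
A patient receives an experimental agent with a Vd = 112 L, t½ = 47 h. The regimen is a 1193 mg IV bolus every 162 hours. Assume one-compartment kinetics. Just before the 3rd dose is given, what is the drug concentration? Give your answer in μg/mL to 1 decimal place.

1.1 μg/mL

f = (1/2)^(τ/t½) = (1/2)^(162/47) ≈ 0.0917.
C₀ = D/Vd = 1193/112 ≈ 10.652 μg/mL.
Before the 3rd dose, 2 doses have been given. Superposition: Cmin = C₀·(f + f²).
≈ 10.652 × (0.0917 + 0.0084) ≈ 10.652 × 0.1001 ≈ 1.066 μg/mL.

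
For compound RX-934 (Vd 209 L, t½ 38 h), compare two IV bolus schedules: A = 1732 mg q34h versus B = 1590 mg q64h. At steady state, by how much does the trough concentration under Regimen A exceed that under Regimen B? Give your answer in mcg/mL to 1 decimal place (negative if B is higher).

6.2 mcg/mL

Regimen A: f = (1/2)^(34/38) ≈ 0.5378; Cmin,ss = (1732/209)·f/(1−f) ≈ 9.643 mcg/mL.
Regimen B: f = (1/2)^(64/38) ≈ 0.3112; Cmin,ss = (1590/209)·f/(1−f) ≈ 3.437 mcg/mL.
Difference ≈ 9.643 − 3.437 ≈ 6.206 mcg/mL.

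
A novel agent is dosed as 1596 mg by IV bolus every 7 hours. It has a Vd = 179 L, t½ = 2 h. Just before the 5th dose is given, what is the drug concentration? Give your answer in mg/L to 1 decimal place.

f = (1/2)^(τ/t½) = (1/2)^(7/2) ≈ 0.0884.
C₀ = D/Vd = 1596/179 ≈ 8.916 mg/L.
Before the 5th dose, 4 doses have been given. Superposition: Cmin = C₀·(f + f² + … + f^4).
≈ 8.916 × (0.0884 + 0.0078 + 0.0007 + 0.0001) ≈ 8.916 × 0.0970 ≈ 0.865 mg/L.

0.9 mg/L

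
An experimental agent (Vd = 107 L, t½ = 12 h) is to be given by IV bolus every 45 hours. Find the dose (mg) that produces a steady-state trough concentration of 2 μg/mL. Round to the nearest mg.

τ/t½ = 45/12 ≈ 3.75, so f = (1/2)^(45/12) ≈ 0.074325.
Cmin,ss = (D/Vd)·f/(1−f), so D = Cmin,ss·Vd·(1−f)/f.
D = 2 × 107 × (1−f)/f ≈ 2 × 107 × 12.45442 ≈ 2665.25 mg.

2665 mg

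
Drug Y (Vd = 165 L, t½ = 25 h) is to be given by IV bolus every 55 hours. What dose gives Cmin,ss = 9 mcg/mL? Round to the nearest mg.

5338 mg

τ/t½ = 55/25 ≈ 2.2, so f = (1/2)^(55/25) ≈ 0.217638.
Cmin,ss = (D/Vd)·f/(1−f), so D = Cmin,ss·Vd·(1−f)/f.
D = 9 × 165 × (1−f)/f ≈ 9 × 165 × 3.59479 ≈ 5338.26 mg.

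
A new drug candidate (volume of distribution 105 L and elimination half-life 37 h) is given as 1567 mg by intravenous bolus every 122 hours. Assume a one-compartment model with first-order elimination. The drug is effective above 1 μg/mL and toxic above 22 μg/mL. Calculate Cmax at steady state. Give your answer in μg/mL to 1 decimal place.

τ/t½ = 122/37 ≈ 3.2973, so fraction remaining f = (1/2)^(122/37) ≈ 0.1017.
Accumulation ratio R = 1/(1 − f) ≈ 1/0.8983 ≈ 1.1132.
Each bolus raises the concentration by D/Vd = 1567/105 ≈ 14.924 μg/mL.
Steady-state peak Cmax,ss = C₀·R ≈ 14.924 × 1.1132 ≈ 16.613 μg/mL.
Peak 16.6 μg/mL vs MTC 22 μg/mL: below toxic threshold.

16.6 μg/mL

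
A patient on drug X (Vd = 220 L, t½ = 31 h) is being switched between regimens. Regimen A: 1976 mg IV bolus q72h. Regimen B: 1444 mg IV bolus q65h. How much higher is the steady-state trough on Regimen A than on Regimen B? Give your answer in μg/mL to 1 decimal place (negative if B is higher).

0.2 μg/mL

Regimen A: f = (1/2)^(72/31) ≈ 0.1999; Cmin,ss = (1976/220)·f/(1−f) ≈ 2.244 μg/mL.
Regimen B: f = (1/2)^(65/31) ≈ 0.2338; Cmin,ss = (1444/220)·f/(1−f) ≈ 2.003 μg/mL.
Difference ≈ 2.244 − 2.003 ≈ 0.241 μg/mL.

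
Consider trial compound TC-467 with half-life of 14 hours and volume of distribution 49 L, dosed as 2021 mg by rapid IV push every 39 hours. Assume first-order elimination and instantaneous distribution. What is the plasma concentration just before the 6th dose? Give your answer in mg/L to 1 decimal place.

f = (1/2)^(τ/t½) = (1/2)^(39/14) ≈ 0.1450.
C₀ = D/Vd = 2021/49 ≈ 41.245 mg/L.
Before the 6th dose, 5 doses have been given. Superposition: Cmin = C₀·(f + f² + … + f^5).
≈ 41.245 × (0.1450 + 0.0210 + 0.0030 + 0.0004 + 0.0001) ≈ 41.245 × 0.1695 ≈ 6.991 mg/L.

7.0 mg/L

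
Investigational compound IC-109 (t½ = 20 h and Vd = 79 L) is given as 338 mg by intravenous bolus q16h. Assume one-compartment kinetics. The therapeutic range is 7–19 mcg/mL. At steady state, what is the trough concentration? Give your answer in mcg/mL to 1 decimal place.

τ/t½ = 16/20 ≈ 0.8, so fraction remaining f = (1/2)^(16/20) ≈ 0.5743.
Each bolus raises the concentration by D/Vd = 338/79 ≈ 4.278 mcg/mL.
Steady-state trough Cmin,ss = C₀·f/(1−f) ≈ 4.278 × 0.5743/0.4257 ≈ 5.771 mcg/mL.
Trough 5.8 mcg/mL vs MEC 7 mcg/mL: subtherapeutic.

5.8 mcg/mL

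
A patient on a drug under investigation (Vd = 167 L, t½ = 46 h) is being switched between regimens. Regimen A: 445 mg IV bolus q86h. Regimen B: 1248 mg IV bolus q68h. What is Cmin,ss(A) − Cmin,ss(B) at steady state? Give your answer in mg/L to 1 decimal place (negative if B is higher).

Regimen A: f = (1/2)^(86/46) ≈ 0.2737; Cmin,ss = (445/167)·f/(1−f) ≈ 1.004 mg/L.
Regimen B: f = (1/2)^(68/46) ≈ 0.3589; Cmin,ss = (1248/167)·f/(1−f) ≈ 4.184 mg/L.
Difference ≈ 1.004 − 4.184 ≈ -3.180 mg/L.

-3.2 mg/L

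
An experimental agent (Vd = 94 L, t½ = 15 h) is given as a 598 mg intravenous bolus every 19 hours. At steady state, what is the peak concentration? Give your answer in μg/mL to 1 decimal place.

10.9 μg/mL

Over one 19-h interval, 19/15 ≈ 1.2667 half-lives elapse, leaving f ≈ 0.4156 of each dose.
Accumulation ratio R = 1/(1 − f) ≈ 1/0.5844 ≈ 1.7112.
Single-dose peak C₀ = D/Vd = 598/94 ≈ 6.362 μg/mL.
Steady-state peak Cmax,ss = C₀·R ≈ 6.362 × 1.7112 ≈ 10.887 μg/mL.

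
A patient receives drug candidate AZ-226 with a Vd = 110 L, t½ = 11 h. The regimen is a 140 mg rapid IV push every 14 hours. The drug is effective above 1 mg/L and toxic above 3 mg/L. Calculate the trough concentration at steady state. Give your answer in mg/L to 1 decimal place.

0.9 mg/L

τ/t½ = 14/11 ≈ 1.2727, so fraction remaining f = (1/2)^(14/11) ≈ 0.4139.
Accumulation ratio R = 1/(1 − f) ≈ 1/0.5861 ≈ 1.7062.
Each bolus raises the concentration by D/Vd = 140/110 ≈ 1.273 mg/L.
Steady-state peak Cmax,ss = C₀·R ≈ 1.273 × 1.7062 ≈ 2.172 mg/L.
One interval later, Cmin,ss = Cmax,ss·e^(−kτ) ≈ 2.172 × 0.4139 ≈ 0.899 mg/L.
Trough 0.9 mg/L vs MEC 1 mg/L: subtherapeutic.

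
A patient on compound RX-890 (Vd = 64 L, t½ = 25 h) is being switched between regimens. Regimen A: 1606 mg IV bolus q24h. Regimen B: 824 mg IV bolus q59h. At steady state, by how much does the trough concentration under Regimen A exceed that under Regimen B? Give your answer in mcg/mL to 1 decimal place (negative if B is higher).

23.4 mcg/mL

Regimen A: f = (1/2)^(24/25) ≈ 0.5141; Cmin,ss = (1606/64)·f/(1−f) ≈ 26.550 mcg/mL.
Regimen B: f = (1/2)^(59/25) ≈ 0.1948; Cmin,ss = (824/64)·f/(1−f) ≈ 3.115 mcg/mL.
Difference ≈ 26.550 − 3.115 ≈ 23.435 mcg/mL.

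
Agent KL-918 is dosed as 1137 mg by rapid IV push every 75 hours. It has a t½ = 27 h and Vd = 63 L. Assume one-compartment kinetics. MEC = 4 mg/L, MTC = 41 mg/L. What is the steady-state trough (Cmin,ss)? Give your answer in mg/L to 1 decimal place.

τ/t½ = 75/27 ≈ 2.7778, so fraction remaining f = (1/2)^(75/27) ≈ 0.1458.
Single-dose peak C₀ = D/Vd = 1137/63 ≈ 18.048 mg/L.
Steady-state trough Cmin,ss = C₀·f/(1−f) ≈ 18.048 × 0.1458/0.8542 ≈ 3.081 mg/L.
Trough 3.1 mg/L vs MEC 4 mg/L: subtherapeutic.

3.1 mg/L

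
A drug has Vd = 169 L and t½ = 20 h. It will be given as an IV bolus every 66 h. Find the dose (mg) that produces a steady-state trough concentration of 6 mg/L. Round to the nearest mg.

τ/t½ = 66/20 ≈ 3.3, so f = (1/2)^(66/20) ≈ 0.101532.
Cmin,ss = (D/Vd)·f/(1−f), so D = Cmin,ss·Vd·(1−f)/f.
D = 6 × 169 × (1−f)/f ≈ 6 × 169 × 8.84911 ≈ 8973.00 mg.

8973 mg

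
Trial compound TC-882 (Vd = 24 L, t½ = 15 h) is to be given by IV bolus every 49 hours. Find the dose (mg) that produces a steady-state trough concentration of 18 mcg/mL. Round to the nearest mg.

3726 mg

τ/t½ = 49/15 ≈ 3.2667, so f = (1/2)^(49/15) ≈ 0.103905.
Cmin,ss = (D/Vd)·f/(1−f), so D = Cmin,ss·Vd·(1−f)/f.
D = 18 × 24 × (1−f)/f ≈ 18 × 24 × 8.62418 ≈ 3725.65 mg.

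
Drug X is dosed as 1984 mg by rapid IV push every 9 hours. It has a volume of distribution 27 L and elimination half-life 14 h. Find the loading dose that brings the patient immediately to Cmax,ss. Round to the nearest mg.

f = (1/2)^(9/14) ≈ 0.640443; accumulation ratio R = 1/(1−f) ≈ 2.78120.
Loading dose to hit Cmax,ss on first dose: D_load = D_maint·R ≈ 1984 × 2.78120 ≈ 5517.90 mg.

5518 mg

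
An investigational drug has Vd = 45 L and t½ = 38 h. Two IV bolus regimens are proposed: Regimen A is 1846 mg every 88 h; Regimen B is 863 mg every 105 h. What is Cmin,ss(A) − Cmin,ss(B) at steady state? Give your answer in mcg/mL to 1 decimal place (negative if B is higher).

Regimen A: f = (1/2)^(88/38) ≈ 0.2009; Cmin,ss = (1846/45)·f/(1−f) ≈ 10.313 mcg/mL.
Regimen B: f = (1/2)^(105/38) ≈ 0.1473; Cmin,ss = (863/45)·f/(1−f) ≈ 3.313 mcg/mL.
Difference ≈ 10.313 − 3.313 ≈ 7.000 mcg/mL.

7.0 mcg/mL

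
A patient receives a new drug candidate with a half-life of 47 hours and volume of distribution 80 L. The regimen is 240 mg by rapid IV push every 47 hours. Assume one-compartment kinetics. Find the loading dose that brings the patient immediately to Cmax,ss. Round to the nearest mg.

480 mg

f = (1/2)^(47/47) ≈ 0.500000; accumulation ratio R = 1/(1−f) ≈ 2.00000.
Loading dose to hit Cmax,ss on first dose: D_load = D_maint·R ≈ 240 × 2.00000 ≈ 480.00 mg.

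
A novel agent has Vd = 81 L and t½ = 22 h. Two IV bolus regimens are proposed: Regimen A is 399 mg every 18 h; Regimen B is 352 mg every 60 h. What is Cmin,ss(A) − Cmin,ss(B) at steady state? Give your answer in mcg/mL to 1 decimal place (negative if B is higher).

5.7 mcg/mL

Regimen A: f = (1/2)^(18/22) ≈ 0.5672; Cmin,ss = (399/81)·f/(1−f) ≈ 6.456 mcg/mL.
Regimen B: f = (1/2)^(60/22) ≈ 0.1510; Cmin,ss = (352/81)·f/(1−f) ≈ 0.773 mcg/mL.
Difference ≈ 6.456 − 0.773 ≈ 5.683 mcg/mL.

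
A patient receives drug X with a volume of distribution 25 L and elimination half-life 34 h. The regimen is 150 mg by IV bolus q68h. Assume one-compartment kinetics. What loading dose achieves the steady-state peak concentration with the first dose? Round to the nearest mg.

f = (1/2)^(68/34) ≈ 0.250000; accumulation ratio R = 1/(1−f) ≈ 1.33333.
Loading dose to hit Cmax,ss on first dose: D_load = D_maint·R ≈ 150 × 1.33333 ≈ 200.00 mg.

200 mg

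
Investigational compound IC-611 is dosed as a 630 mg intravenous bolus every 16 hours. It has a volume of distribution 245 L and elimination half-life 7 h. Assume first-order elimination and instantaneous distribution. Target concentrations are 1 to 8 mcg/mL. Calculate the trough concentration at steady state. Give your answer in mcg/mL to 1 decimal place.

τ/t½ = 16/7 ≈ 2.2857, so fraction remaining f = (1/2)^(16/7) ≈ 0.2051.
At steady state, accumulation factor R = 1/(1 − e^(−kτ)) ≈ 1.2580.
Each bolus raises the concentration by D/Vd = 630/245 ≈ 2.571 mcg/mL.
Steady-state peak Cmax,ss = C₀·R ≈ 2.571 × 1.2580 ≈ 3.234 mcg/mL.
One interval later, Cmin,ss = Cmax,ss·e^(−kτ) ≈ 3.234 × 0.2051 ≈ 0.663 mcg/mL.
Trough 0.7 mcg/mL vs MEC 1 mcg/mL: subtherapeutic.

0.7 mcg/mL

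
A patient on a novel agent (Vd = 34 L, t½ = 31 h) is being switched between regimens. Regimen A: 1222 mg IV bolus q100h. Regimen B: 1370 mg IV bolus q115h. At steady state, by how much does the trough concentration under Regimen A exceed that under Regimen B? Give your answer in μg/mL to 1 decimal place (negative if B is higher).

Regimen A: f = (1/2)^(100/31) ≈ 0.1069; Cmin,ss = (1222/34)·f/(1−f) ≈ 4.302 μg/mL.
Regimen B: f = (1/2)^(115/31) ≈ 0.0764; Cmin,ss = (1370/34)·f/(1−f) ≈ 3.333 μg/mL.
Difference ≈ 4.302 − 3.333 ≈ 0.969 μg/mL.

1.0 μg/mL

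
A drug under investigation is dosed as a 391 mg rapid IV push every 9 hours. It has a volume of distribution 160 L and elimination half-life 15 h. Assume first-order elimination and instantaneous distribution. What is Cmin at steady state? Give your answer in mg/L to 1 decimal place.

4.7 mg/L

Over one 9-h interval, 9/15 ≈ 0.6 half-lives elapse, leaving f ≈ 0.6598 of each dose.
At steady state, accumulation factor R = 1/(1 − e^(−kτ)) ≈ 2.9394.
Each bolus raises the concentration by D/Vd = 391/160 ≈ 2.444 mg/L.
Steady-state peak Cmax,ss = C₀·R ≈ 2.444 × 2.9394 ≈ 7.184 mg/L.
One interval later, Cmin,ss = Cmax,ss·e^(−kτ) ≈ 7.184 × 0.6598 ≈ 4.740 mg/L.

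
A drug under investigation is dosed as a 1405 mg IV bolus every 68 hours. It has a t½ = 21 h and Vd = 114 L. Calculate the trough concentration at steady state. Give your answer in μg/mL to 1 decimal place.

1.5 μg/mL

Over one 68-h interval, 68/21 ≈ 3.2381 half-lives elapse, leaving f ≈ 0.1060 of each dose.
Accumulation ratio R = 1/(1 − f) ≈ 1/0.8940 ≈ 1.1186.
Single-dose peak C₀ = D/Vd = 1405/114 ≈ 12.325 μg/mL.
Steady-state peak Cmax,ss = C₀·R ≈ 12.325 × 1.1186 ≈ 13.787 μg/mL.
One interval later, Cmin,ss = Cmax,ss·e^(−kτ) ≈ 13.787 × 0.1060 ≈ 1.461 μg/mL.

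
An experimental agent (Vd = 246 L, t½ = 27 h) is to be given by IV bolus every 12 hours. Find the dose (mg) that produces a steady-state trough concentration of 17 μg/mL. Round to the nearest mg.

τ/t½ = 12/27 ≈ 0.44444, so f = (1/2)^(12/27) ≈ 0.734867.
Cmin,ss = (D/Vd)·f/(1−f), so D = Cmin,ss·Vd·(1−f)/f.
D = 17 × 246 × (1−f)/f ≈ 17 × 246 × 0.36079 ≈ 1508.82 mg.

1509 mg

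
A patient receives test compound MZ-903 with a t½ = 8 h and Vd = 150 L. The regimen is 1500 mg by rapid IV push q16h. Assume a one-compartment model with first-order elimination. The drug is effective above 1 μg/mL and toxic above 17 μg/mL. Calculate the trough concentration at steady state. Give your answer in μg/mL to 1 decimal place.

3.3 μg/mL

τ = 16 h = 2 half-lives, so f = (1/2)^2 = 0.25.
Accumulation ratio R = 1/(1 − f) = 1/0.75 = 4/3.
Single-dose peak C₀ = D/Vd = 1500/150 = 10 μg/mL.
Steady-state peak Cmax,ss = C₀·R = 10 × 4/3 ≈ 13.333 μg/mL.
Steady-state trough Cmin,ss = Cmax,ss·f ≈ 13.333 × 0.25 ≈ 3.333 μg/mL.
Trough 3.3 μg/mL vs MEC 1 μg/mL: adequate.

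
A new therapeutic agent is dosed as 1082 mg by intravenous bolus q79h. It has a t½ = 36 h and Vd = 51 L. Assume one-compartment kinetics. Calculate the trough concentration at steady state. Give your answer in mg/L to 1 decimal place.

τ/t½ = 79/36 ≈ 2.1944, so fraction remaining f = (1/2)^(79/36) ≈ 0.2185.
At steady state, accumulation factor R = 1/(1 − e^(−kτ)) ≈ 1.2796.
Single-dose peak C₀ = D/Vd = 1082/51 ≈ 21.216 mg/L.
Cmax,ss = C₀/(1 − f) ≈ 21.216/0.7815 ≈ 27.148 mg/L.
Steady-state trough Cmin,ss = Cmax,ss·f ≈ 27.148 × 0.2185 ≈ 5.932 mg/L.

5.9 mg/L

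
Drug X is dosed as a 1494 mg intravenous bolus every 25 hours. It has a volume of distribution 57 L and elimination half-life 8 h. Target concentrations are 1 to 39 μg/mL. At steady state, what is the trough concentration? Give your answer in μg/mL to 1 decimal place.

3.4 μg/mL

τ/t½ = 25/8 ≈ 3.125, so fraction remaining f = (1/2)^(25/8) ≈ 0.1146.
Each bolus raises the concentration by D/Vd = 1494/57 ≈ 26.211 μg/mL.
Steady-state trough Cmin,ss = C₀·f/(1−f) ≈ 26.211 × 0.1146/0.8854 ≈ 3.393 μg/mL.
Trough 3.4 μg/mL vs MEC 1 μg/mL: adequate.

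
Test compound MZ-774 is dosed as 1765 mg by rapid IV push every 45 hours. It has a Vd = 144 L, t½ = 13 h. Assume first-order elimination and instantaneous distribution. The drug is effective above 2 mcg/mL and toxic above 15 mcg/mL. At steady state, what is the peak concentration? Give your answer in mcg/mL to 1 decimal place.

Over one 45-h interval, 45/13 ≈ 3.4615 half-lives elapse, leaving f ≈ 0.0908 of each dose.
Accumulation ratio R = 1/(1 − f) ≈ 1/0.9092 ≈ 1.0999.
Each bolus raises the concentration by D/Vd = 1765/144 ≈ 12.257 mcg/mL.
Steady-state peak Cmax,ss = C₀·R ≈ 12.257 × 1.0999 ≈ 13.481 mcg/mL.
Peak 13.5 mcg/mL vs MTC 15 mcg/mL: below toxic threshold.

13.5 mcg/mL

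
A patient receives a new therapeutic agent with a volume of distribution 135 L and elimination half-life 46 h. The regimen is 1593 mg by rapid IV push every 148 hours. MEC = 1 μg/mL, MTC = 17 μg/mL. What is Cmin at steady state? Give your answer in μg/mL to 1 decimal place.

k = ln2/t½ = ln2/46 ≈ 0.015068 h⁻¹; fraction remaining f = e^(−kτ) = e^(−0.015068×148) ≈ 0.1075.
Single-dose peak C₀ = D/Vd = 1593/135 ≈ 11.800 μg/mL.
Steady-state trough Cmin,ss = C₀·f/(1−f) ≈ 11.800 × 0.1075/0.8925 ≈ 1.421 μg/mL.
Trough 1.4 μg/mL vs MEC 1 μg/mL: adequate.

1.4 μg/mL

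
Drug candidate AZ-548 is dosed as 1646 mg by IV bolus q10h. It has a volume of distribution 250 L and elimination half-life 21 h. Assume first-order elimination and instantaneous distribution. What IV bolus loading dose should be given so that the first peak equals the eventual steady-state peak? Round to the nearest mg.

f = (1/2)^(10/21) ≈ 0.718873; accumulation ratio R = 1/(1−f) ≈ 3.55711.
Loading dose to hit Cmax,ss on first dose: D_load = D_maint·R ≈ 1646 × 3.55711 ≈ 5855.00 mg.

5855 mg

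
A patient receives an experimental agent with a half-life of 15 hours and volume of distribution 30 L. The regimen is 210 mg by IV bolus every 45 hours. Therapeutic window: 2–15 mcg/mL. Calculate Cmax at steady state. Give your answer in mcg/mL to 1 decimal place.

8.0 mcg/mL

τ = 45 h = 3 half-lives, so f = (1/2)^3 = 0.125.
At steady state, R = 1/(1 − 0.125) = 8/7.
Single-dose peak C₀ = D/Vd = 210/30 = 7 mcg/mL.
Steady-state peak Cmax,ss = C₀·R = 7 × 8/7 ≈ 8.000 mcg/mL.
Peak 8.0 mcg/mL vs MTC 15 mcg/mL: below toxic threshold.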